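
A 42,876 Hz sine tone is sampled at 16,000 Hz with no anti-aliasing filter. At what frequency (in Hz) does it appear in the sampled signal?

Nyquist = 16,000/2 = 8,000 Hz; 42,876 Hz exceeds it.
Alias = |42,876 − 3×16,000| = |42,876 − 48,000| = 5,124 Hz.

5,124 Hz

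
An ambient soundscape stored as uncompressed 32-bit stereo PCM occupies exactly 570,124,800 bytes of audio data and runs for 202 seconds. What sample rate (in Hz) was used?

352,800 Hz

Bytes = sample_rate × seconds × bytes_per_sample × channels.
sample_rate = 570,124,800 / (202 × 4 × 2) = 570,124,800 / 1,616 = 352,800 Hz.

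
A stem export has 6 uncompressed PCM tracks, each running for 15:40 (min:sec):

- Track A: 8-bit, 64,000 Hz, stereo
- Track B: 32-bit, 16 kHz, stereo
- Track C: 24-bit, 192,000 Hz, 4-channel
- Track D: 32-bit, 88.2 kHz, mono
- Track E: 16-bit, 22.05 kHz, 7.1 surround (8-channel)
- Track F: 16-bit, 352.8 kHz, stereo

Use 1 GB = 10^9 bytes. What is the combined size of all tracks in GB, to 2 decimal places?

15:40 (min:sec) = 940 s.
Track A: 64,000 × 940 × 1 × 2 = 120,320,000 bytes.
Track B: 16,000 × 940 × 4 × 2 = 120,320,000 bytes.
Track C: 192,000 × 940 × 3 × 4 = 2,165,760,000 bytes.
Track D: 88,200 × 940 × 4 × 1 = 331,632,000 bytes.
Track E: 22,050 × 940 × 2 × 8 = 331,632,000 bytes.
Track F: 352,800 × 940 × 2 × 2 = 1,326,528,000 bytes.
Total = 4,396,192,000 bytes = 4.40 GB.

4.40 GB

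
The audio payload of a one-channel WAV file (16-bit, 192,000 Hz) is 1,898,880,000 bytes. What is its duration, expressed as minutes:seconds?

82:25

Byte rate = 192,000 × 2 × 1 = 384,000 bytes/s.
Duration = 1,898,880,000 / 384,000 = 4,945 s.
4,945 s = 82:25.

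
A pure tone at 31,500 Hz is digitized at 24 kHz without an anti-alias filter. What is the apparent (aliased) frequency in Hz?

7,500 Hz

Nyquist = 24,000/2 = 12,000 Hz; 31,500 Hz exceeds it.
Alias = |31,500 − 1×24,000| = |31,500 − 24,000| = 7,500 Hz.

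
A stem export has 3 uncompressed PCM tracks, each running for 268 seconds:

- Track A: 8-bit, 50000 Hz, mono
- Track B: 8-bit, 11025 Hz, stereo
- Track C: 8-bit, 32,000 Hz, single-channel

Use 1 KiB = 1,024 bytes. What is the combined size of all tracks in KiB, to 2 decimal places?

27231.84 KiB

Track A: 50,000 × 268 × 1 × 1 = 13,400,000 bytes.
Track B: 11,025 × 268 × 1 × 2 = 5,909,400 bytes.
Track C: 32,000 × 268 × 1 × 1 = 8,576,000 bytes.
Total = 27,885,400 bytes = 27231.84 KiB.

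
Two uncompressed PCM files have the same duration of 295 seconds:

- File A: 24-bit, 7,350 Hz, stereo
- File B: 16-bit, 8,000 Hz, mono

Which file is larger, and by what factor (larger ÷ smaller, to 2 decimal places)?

File A: 7,350 × 3 × 2 = 44,100 bytes/s.
File B: 8,000 × 2 × 1 = 16,000 bytes/s.
File A is larger; ratio = 13,009,500 / 4,720,000 = 2.76.

File A, by a factor of 2.76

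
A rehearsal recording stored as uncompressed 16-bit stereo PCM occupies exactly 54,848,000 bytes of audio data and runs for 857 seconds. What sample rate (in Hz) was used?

16,000 Hz

Bytes = sample_rate × seconds × bytes_per_sample × channels.
sample_rate = 54,848,000 / (857 × 2 × 2) = 54,848,000 / 3,428 = 16,000 Hz.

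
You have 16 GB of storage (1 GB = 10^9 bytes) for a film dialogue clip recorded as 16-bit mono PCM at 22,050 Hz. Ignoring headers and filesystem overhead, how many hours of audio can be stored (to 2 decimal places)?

100.78 hours

Uncompressed byte rate = 22,050 × 2 × 1 = 44,100 bytes/s.
Capacity = 16 × 1,000,000,000 = 16,000,000,000 bytes.
16,000,000,000 / 44,100 ≈ 362811.79 s → 100.78 hours.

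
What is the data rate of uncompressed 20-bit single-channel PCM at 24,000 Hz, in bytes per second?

60,000 bytes/s

Bit rate = 24,000 × 20 × 1 = 480,000 bits/s.
480,000 / 8 = 60,000 bytes/s.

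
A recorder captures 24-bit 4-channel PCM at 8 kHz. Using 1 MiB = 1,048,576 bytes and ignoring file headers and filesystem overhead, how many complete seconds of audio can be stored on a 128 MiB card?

1,398 seconds

Uncompressed byte rate = 8,000 × 3 × 4 = 96,000 bytes/s.
Capacity = 128 × 1,048,576 = 134,217,728 bytes.
134,217,728 / 96,000 ≈ 1398.1 s → 1,398 seconds.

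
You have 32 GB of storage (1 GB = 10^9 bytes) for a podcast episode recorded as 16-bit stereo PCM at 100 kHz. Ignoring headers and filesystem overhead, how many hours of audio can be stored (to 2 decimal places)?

22.22 hours

Uncompressed byte rate = 100,000 × 2 × 2 = 400,000 bytes/s.
Capacity = 32 × 1,000,000,000 = 32,000,000,000 bytes.
32,000,000,000 / 400,000 ≈ 80000 s → 22.22 hours.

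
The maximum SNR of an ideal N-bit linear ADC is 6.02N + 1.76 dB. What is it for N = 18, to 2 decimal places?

6.02 × 18 + 1.76 = 110.12 dB.

110.12 dB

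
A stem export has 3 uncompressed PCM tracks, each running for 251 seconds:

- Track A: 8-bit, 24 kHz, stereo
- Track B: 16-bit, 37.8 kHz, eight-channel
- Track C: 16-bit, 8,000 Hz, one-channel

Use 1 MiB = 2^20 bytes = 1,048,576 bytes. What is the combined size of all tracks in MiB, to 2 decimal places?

Track A: 24,000 × 251 × 1 × 2 = 12,048,000 bytes.
Track B: 37,800 × 251 × 2 × 8 = 151,804,800 bytes.
Track C: 8,000 × 251 × 2 × 1 = 4,016,000 bytes.
Total = 167,868,800 bytes = 160.09 MiB.

160.09 MiB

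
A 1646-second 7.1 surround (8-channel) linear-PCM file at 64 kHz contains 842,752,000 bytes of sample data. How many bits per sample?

Bytes per sample = 842,752,000 / (64,000 × 1,646 × 8) = 842,752,000 / 842,752,000 = 1.
Bit depth = 1 × 8 = 8 bits.

8 bits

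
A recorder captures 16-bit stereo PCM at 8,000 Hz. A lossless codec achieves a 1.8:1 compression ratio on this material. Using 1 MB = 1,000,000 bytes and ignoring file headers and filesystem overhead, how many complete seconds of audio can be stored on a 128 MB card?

7,200 seconds

Uncompressed byte rate = 8,000 × 2 × 2 = 32,000 bytes/s.
After 1.8:1 compression, effective rate ≈ 17777.78 bytes/s.
Capacity = 128 × 1,000,000 = 128,000,000 bytes.
128,000,000 / effective rate ≈ 7200 s → 7,200 seconds.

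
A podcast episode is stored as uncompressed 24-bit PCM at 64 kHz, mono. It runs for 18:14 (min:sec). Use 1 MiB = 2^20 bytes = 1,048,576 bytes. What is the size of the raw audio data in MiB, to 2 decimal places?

200.32 MiB

Duration = 18:14 (min:sec) = 1,094 s.
Bytes = 64,000 samples/s × 1,094 s × 3 bytes/sample × 1 ch = 210,048,000 bytes.
210,048,000 / 1,048,576 = 200.32 MiB.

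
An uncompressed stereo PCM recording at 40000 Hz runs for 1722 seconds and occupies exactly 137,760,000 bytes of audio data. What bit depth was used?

Bytes per sample = 137,760,000 / (40,000 × 1,722 × 2) = 137,760,000 / 137,760,000 = 1.
Bit depth = 1 × 8 = 8 bits.

8 bits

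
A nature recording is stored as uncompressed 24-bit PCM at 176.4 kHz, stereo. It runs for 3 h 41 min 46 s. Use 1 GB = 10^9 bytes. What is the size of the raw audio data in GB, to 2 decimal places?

Duration = 3 h 41 min 46 s = 13,306 s.
Bytes = 176,400 samples/s × 13,306 s × 3 bytes/sample × 2 ch = 14,083,070,400 bytes.
14,083,070,400 / 1,000,000,000 = 14.08 GB.

14.08 GB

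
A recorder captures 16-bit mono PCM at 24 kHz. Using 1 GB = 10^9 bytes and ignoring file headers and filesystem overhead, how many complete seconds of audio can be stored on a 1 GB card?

Uncompressed byte rate = 24,000 × 2 × 1 = 48,000 bytes/s.
Capacity = 1 × 1,000,000,000 = 1,000,000,000 bytes.
1,000,000,000 / 48,000 ≈ 20833.33 s → 20,833 seconds.

20,833 seconds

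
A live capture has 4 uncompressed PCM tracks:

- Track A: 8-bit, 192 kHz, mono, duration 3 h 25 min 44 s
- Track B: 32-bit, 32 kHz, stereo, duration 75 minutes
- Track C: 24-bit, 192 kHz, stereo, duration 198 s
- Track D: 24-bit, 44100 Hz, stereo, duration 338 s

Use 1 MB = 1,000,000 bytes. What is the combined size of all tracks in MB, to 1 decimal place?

Track A: 3 h 25 min 44 s = 12,344 s; 192,000 × 12,344 × 1 × 1 = 2,370,048,000 bytes.
Track B: 75 minutes = 4,500 s; 32,000 × 4,500 × 4 × 2 = 1,152,000,000 bytes.
Track C: 192,000 × 198 × 3 × 2 = 228,096,000 bytes.
Track D: 44,100 × 338 × 3 × 2 = 89,434,800 bytes.
Total = 3,839,578,800 bytes = 3839.6 MB.

3839.6 MB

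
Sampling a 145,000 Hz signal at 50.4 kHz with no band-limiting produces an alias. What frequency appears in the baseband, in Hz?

6,200 Hz

Nyquist = 50,400/2 = 25,200 Hz; 145,000 Hz exceeds it.
Alias = |145,000 − 3×50,400| = |145,000 − 151,200| = 6,200 Hz.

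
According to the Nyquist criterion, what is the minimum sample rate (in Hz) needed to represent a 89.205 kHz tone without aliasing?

178,410 Hz

Minimum sample rate = 2 × 89,205 Hz = 178,410 Hz.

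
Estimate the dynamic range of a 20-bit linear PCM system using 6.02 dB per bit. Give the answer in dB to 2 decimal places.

120.40 dB

20 × 6.02 = 120.40 dB.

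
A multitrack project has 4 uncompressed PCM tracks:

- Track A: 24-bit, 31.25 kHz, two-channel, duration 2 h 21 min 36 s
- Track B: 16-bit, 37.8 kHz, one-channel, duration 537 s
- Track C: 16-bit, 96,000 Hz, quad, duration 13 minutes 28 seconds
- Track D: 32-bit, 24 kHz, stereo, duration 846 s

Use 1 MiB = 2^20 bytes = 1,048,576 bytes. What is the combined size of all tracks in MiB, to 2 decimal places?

2304.62 MiB

Track A: 2 h 21 min 36 s = 8,496 s; 31,250 × 8,496 × 3 × 2 = 1,593,000,000 bytes.
Track B: 37,800 × 537 × 2 × 1 = 40,597,200 bytes.
Track C: 13 minutes 28 seconds = 808 s; 96,000 × 808 × 2 × 4 = 620,544,000 bytes.
Track D: 24,000 × 846 × 4 × 2 = 162,432,000 bytes.
Total = 2,416,573,200 bytes = 2304.62 MiB.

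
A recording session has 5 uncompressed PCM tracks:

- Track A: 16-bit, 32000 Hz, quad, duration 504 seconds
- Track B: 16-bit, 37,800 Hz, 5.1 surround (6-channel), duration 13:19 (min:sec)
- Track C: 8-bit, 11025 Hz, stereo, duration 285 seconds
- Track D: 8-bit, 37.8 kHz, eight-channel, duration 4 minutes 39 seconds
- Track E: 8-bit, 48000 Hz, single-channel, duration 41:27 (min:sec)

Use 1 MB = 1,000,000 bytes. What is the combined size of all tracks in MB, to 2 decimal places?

Track A: 32,000 × 504 × 2 × 4 = 129,024,000 bytes.
Track B: 13:19 (min:sec) = 799 s; 37,800 × 799 × 2 × 6 = 362,426,400 bytes.
Track C: 11,025 × 285 × 1 × 2 = 6,284,250 bytes.
Track D: 4 minutes 39 seconds = 279 s; 37,800 × 279 × 1 × 8 = 84,369,600 bytes.
Track E: 41:27 (min:sec) = 2,487 s; 48,000 × 2,487 × 1 × 1 = 119,376,000 bytes.
Total = 701,480,250 bytes = 701.48 MB.

701.48 MB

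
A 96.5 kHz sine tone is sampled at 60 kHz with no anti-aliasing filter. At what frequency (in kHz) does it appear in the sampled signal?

23.5 kHz

Nyquist = 60,000/2 = 30,000 Hz; 96,500 Hz exceeds it.
Alias = |96,500 − 2×60,000| = |96,500 − 120,000| = 23,500 Hz = 23.5 kHz.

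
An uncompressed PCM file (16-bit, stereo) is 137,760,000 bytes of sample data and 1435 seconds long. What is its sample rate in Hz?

Bytes = sample_rate × seconds × bytes_per_sample × channels.
sample_rate = 137,760,000 / (1,435 × 2 × 2) = 137,760,000 / 5,740 = 24,000 Hz.

24,000 Hz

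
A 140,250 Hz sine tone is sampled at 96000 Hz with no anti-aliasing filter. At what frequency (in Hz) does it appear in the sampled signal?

Nyquist = 96,000/2 = 48,000 Hz; 140,250 Hz exceeds it.
Alias = |140,250 − 1×96,000| = |140,250 − 96,000| = 44,250 Hz.

44,250 Hz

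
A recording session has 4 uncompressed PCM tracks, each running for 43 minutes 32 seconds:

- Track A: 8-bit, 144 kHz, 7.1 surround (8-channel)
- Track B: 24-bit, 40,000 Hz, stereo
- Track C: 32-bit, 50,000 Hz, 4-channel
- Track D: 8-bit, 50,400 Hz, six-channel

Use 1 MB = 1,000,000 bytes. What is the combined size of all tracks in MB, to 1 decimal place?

43 minutes 32 seconds = 2,612 s.
Track A: 144,000 × 2,612 × 1 × 8 = 3,009,024,000 bytes.
Track B: 40,000 × 2,612 × 3 × 2 = 626,880,000 bytes.
Track C: 50,000 × 2,612 × 4 × 4 = 2,089,600,000 bytes.
Track D: 50,400 × 2,612 × 1 × 6 = 789,868,800 bytes.
Total = 6,515,372,800 bytes = 6515.4 MB.

6515.4 MB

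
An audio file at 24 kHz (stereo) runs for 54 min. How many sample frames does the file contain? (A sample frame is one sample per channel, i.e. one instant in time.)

54 min = 3,240 s.
24,000 samples/s × 3,240 s = 77,760,000 frames.

77,760,000 sample frames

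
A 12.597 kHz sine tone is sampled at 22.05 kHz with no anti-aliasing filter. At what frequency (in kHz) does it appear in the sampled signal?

9.453 kHz

Nyquist = 22,050/2 = 11,025 Hz; 12,597 Hz exceeds it.
Alias = |12,597 − 1×22,050| = |12,597 − 22,050| = 9,453 Hz = 9.453 kHz.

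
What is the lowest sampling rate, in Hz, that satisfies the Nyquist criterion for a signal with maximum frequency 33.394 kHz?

Minimum sample rate = 2 × 33,394 Hz = 66,788 Hz.

66,788 Hz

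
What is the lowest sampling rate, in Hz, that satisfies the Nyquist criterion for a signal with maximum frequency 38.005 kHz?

76,010 Hz

Minimum sample rate = 2 × 38,005 Hz = 76,010 Hz.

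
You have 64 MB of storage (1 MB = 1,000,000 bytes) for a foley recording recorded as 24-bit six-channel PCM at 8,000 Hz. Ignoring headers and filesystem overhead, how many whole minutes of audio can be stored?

7 minutes

Uncompressed byte rate = 8,000 × 3 × 6 = 144,000 bytes/s.
Capacity = 64 × 1,000,000 = 64,000,000 bytes.
64,000,000 / 144,000 ≈ 444.44 s → 7 minutes.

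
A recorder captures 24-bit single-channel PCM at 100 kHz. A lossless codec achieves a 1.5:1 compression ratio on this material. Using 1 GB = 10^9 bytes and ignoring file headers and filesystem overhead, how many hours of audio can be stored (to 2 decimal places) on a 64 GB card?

Uncompressed byte rate = 100,000 × 3 × 1 = 300,000 bytes/s.
After 1.5:1 compression, effective rate ≈ 200000 bytes/s.
Capacity = 64 × 1,000,000,000 = 64,000,000,000 bytes.
64,000,000,000 / effective rate ≈ 320000 s → 88.89 hours.

88.89 hours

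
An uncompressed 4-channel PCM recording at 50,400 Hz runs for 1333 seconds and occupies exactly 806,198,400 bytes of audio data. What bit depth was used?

24 bits

Bytes per sample = 806,198,400 / (50,400 × 1,333 × 4) = 806,198,400 / 268,732,800 = 3.
Bit depth = 3 × 8 = 24 bits.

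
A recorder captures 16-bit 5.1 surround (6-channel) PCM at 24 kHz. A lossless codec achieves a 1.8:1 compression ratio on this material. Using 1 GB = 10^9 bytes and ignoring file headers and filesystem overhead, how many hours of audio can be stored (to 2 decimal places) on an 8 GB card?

Uncompressed byte rate = 24,000 × 2 × 6 = 288,000 bytes/s.
After 1.8:1 compression, effective rate ≈ 160000 bytes/s.
Capacity = 8 × 1,000,000,000 = 8,000,000,000 bytes.
8,000,000,000 / effective rate ≈ 50000 s → 13.89 hours.

13.89 hours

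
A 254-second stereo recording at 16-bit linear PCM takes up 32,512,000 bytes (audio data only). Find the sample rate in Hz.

32,000 Hz

Bytes = sample_rate × seconds × bytes_per_sample × channels.
sample_rate = 32,512,000 / (254 × 2 × 2) = 32,512,000 / 1,016 = 32,000 Hz.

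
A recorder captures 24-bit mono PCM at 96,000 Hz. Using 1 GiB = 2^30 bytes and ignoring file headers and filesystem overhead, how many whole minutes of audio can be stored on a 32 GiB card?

1,988 minutes

Uncompressed byte rate = 96,000 × 3 × 1 = 288,000 bytes/s.
Capacity = 32 × 1,073,741,824 = 34,359,738,368 bytes.
34,359,738,368 / 288,000 ≈ 119304.65 s → 1,988 minutes.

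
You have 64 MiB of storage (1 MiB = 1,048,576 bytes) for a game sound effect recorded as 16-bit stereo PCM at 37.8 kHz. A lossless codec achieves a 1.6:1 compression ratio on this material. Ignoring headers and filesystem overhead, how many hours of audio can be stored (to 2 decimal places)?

Uncompressed byte rate = 37,800 × 2 × 2 = 151,200 bytes/s.
After 1.6:1 compression, effective rate ≈ 94500 bytes/s.
Capacity = 64 × 1,048,576 = 67,108,864 bytes.
67,108,864 / effective rate ≈ 710.15 s → 0.20 hours.

0.20 hours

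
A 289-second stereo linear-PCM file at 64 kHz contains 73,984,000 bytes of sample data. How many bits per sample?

16 bits

Bytes per sample = 73,984,000 / (64,000 × 289 × 2) = 73,984,000 / 36,992,000 = 2.
Bit depth = 2 × 8 = 16 bits.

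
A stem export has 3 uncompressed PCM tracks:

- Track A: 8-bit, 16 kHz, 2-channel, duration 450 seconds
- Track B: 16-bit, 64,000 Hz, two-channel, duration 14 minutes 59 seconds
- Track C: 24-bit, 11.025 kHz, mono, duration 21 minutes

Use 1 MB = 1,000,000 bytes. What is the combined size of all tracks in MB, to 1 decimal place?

286.2 MB

Track A: 16,000 × 450 × 1 × 2 = 14,400,000 bytes.
Track B: 14 minutes 59 seconds = 899 s; 64,000 × 899 × 2 × 2 = 230,144,000 bytes.
Track C: 21 minutes = 1,260 s; 11,025 × 1,260 × 3 × 1 = 41,674,500 bytes.
Total = 286,218,500 bytes = 286.2 MB.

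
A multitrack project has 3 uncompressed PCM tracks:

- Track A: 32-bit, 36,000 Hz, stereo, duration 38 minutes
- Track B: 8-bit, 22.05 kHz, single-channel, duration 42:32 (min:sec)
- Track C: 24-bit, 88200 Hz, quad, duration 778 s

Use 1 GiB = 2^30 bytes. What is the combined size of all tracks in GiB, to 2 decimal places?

1.43 GiB

Track A: 38 minutes = 2,280 s; 36,000 × 2,280 × 4 × 2 = 656,640,000 bytes.
Track B: 42:32 (min:sec) = 2,552 s; 22,050 × 2,552 × 1 × 1 = 56,271,600 bytes.
Track C: 88,200 × 778 × 3 × 4 = 823,435,200 bytes.
Total = 1,536,346,800 bytes = 1.43 GiB.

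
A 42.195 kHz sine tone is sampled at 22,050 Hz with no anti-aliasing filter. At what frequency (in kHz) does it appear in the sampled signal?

Nyquist = 22,050/2 = 11,025 Hz; 42,195 Hz exceeds it.
Alias = |42,195 − 2×22,050| = |42,195 − 44,100| = 1,905 Hz = 1.905 kHz.

1.905 kHz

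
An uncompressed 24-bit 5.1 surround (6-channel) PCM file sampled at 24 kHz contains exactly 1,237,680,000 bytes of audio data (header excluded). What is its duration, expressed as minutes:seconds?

47:45

Byte rate = 24,000 × 3 × 6 = 432,000 bytes/s.
Duration = 1,237,680,000 / 432,000 = 2,865 s.
2,865 s = 47:45.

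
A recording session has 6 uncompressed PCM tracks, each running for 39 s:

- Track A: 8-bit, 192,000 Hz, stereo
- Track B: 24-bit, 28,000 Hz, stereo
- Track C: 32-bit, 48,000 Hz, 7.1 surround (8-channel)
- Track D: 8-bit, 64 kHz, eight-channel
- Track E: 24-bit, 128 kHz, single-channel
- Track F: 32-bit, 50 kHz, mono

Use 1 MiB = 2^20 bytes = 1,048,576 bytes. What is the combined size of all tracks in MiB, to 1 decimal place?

118.4 MiB

Track A: 192,000 × 39 × 1 × 2 = 14,976,000 bytes.
Track B: 28,000 × 39 × 3 × 2 = 6,552,000 bytes.
Track C: 48,000 × 39 × 4 × 8 = 59,904,000 bytes.
Track D: 64,000 × 39 × 1 × 8 = 19,968,000 bytes.
Track E: 128,000 × 39 × 3 × 1 = 14,976,000 bytes.
Track F: 50,000 × 39 × 4 × 1 = 7,800,000 bytes.
Total = 124,176,000 bytes = 118.4 MiB.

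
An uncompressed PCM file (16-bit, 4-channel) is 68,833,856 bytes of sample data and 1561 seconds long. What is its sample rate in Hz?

Bytes = sample_rate × seconds × bytes_per_sample × channels.
sample_rate = 68,833,856 / (1,561 × 2 × 4) = 68,833,856 / 12,488 = 5,512 Hz.

5,512 Hz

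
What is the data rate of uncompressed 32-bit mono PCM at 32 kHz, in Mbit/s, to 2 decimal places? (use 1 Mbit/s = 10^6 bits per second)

Bit rate = 32,000 × 32 × 1 = 1,024,000 bits/s.
= 1.02 Mbit/s.

1.02 Mbit/s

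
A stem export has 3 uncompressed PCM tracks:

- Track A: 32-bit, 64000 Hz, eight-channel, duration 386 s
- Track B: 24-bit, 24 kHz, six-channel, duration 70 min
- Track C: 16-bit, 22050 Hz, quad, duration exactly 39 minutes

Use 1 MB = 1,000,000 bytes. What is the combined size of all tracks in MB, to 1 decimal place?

3017.7 MB

Track A: 64,000 × 386 × 4 × 8 = 790,528,000 bytes.
Track B: 70 min = 4,200 s; 24,000 × 4,200 × 3 × 6 = 1,814,400,000 bytes.
Track C: exactly 39 minutes = 2,340 s; 22,050 × 2,340 × 2 × 4 = 412,776,000 bytes.
Total = 3,017,704,000 bytes = 3017.7 MB.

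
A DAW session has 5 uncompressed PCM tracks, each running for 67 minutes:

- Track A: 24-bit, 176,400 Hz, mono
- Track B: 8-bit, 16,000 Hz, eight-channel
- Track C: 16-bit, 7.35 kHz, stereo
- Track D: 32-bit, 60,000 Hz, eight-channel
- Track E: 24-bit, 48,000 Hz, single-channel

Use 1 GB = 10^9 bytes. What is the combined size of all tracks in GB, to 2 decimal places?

11.06 GB

67 minutes = 4,020 s.
Track A: 176,400 × 4,020 × 3 × 1 = 2,127,384,000 bytes.
Track B: 16,000 × 4,020 × 1 × 8 = 514,560,000 bytes.
Track C: 7,350 × 4,020 × 2 × 2 = 118,188,000 bytes.
Track D: 60,000 × 4,020 × 4 × 8 = 7,718,400,000 bytes.
Track E: 48,000 × 4,020 × 3 × 1 = 578,880,000 bytes.
Total = 11,057,412,000 bytes = 11.06 GB.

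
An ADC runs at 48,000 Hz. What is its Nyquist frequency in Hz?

24,000 Hz

Nyquist frequency = sample rate / 2 = 48,000 / 2 = 24,000 Hz.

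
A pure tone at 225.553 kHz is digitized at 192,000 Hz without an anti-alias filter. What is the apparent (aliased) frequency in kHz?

33.553 kHz

Nyquist = 192,000/2 = 96,000 Hz; 225,553 Hz exceeds it.
Alias = |225,553 − 1×192,000| = |225,553 − 192,000| = 33,553 Hz = 33.553 kHz.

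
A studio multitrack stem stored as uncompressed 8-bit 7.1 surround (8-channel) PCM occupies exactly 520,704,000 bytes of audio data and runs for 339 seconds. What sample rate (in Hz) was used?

192,000 Hz

Bytes = sample_rate × seconds × bytes_per_sample × channels.
sample_rate = 520,704,000 / (339 × 1 × 8) = 520,704,000 / 2,712 = 192,000 Hz.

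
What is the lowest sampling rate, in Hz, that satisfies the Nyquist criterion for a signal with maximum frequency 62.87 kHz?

Minimum sample rate = 2 × 62,870 Hz = 125,740 Hz.

125,740 Hz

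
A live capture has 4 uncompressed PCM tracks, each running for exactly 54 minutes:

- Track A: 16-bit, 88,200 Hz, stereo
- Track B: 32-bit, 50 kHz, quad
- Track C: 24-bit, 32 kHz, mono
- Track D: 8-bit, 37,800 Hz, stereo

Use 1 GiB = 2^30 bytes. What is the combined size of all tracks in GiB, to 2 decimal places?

4.00 GiB

exactly 54 minutes = 3,240 s.
Track A: 88,200 × 3,240 × 2 × 2 = 1,143,072,000 bytes.
Track B: 50,000 × 3,240 × 4 × 4 = 2,592,000,000 bytes.
Track C: 32,000 × 3,240 × 3 × 1 = 311,040,000 bytes.
Track D: 37,800 × 3,240 × 1 × 2 = 244,944,000 bytes.
Total = 4,291,056,000 bytes = 4.00 GiB.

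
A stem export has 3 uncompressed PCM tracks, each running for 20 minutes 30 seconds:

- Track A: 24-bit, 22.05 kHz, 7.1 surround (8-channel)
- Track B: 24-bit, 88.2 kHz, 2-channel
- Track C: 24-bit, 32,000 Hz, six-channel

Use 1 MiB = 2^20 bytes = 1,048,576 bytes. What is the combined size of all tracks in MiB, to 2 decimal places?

1917.18 MiB

20 minutes 30 seconds = 1,230 s.
Track A: 22,050 × 1,230 × 3 × 8 = 650,916,000 bytes.
Track B: 88,200 × 1,230 × 3 × 2 = 650,916,000 bytes.
Track C: 32,000 × 1,230 × 3 × 6 = 708,480,000 bytes.
Total = 2,010,312,000 bytes = 1917.18 MiB.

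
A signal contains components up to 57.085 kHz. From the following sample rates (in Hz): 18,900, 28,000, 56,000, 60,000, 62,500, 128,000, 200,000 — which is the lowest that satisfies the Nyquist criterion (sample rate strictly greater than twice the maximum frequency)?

Need sample rate > 2 × 57,085 = 114,170 Hz.
Lowest listed rate above 114,170 Hz is 128,000 Hz.

128,000 Hz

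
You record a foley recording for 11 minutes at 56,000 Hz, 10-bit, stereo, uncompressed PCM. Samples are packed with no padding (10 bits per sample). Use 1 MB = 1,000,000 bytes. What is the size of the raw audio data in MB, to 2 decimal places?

92.40 MB

Duration = 11 minutes = 660 s.
Bits = 56,000 × 660 × 10 × 2 = 739,200,000 bits = 92,400,000 bytes.
92,400,000 / 1,000,000 = 92.40 MB.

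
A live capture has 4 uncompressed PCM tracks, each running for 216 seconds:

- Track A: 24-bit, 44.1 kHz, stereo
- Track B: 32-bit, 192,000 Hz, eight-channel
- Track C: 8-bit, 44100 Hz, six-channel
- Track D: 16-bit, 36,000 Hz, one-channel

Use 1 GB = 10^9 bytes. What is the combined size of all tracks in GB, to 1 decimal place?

1.5 GB

Track A: 44,100 × 216 × 3 × 2 = 57,153,600 bytes.
Track B: 192,000 × 216 × 4 × 8 = 1,327,104,000 bytes.
Track C: 44,100 × 216 × 1 × 6 = 57,153,600 bytes.
Track D: 36,000 × 216 × 2 × 1 = 15,552,000 bytes.
Total = 1,456,963,200 bytes = 1.5 GB.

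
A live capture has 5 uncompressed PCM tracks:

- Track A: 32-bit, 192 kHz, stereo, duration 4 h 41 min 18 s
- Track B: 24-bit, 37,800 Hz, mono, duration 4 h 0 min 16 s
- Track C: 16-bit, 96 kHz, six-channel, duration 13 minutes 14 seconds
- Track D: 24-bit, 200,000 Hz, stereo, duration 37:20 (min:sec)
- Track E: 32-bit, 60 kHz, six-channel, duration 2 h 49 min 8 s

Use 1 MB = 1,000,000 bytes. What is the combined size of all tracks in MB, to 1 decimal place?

Track A: 4 h 41 min 18 s = 16,878 s; 192,000 × 16,878 × 4 × 2 = 25,924,608,000 bytes.
Track B: 4 h 0 min 16 s = 14,416 s; 37,800 × 14,416 × 3 × 1 = 1,634,774,400 bytes.
Track C: 13 minutes 14 seconds = 794 s; 96,000 × 794 × 2 × 6 = 914,688,000 bytes.
Track D: 37:20 (min:sec) = 2,240 s; 200,000 × 2,240 × 3 × 2 = 2,688,000,000 bytes.
Track E: 2 h 49 min 8 s = 10,148 s; 60,000 × 10,148 × 4 × 6 = 14,613,120,000 bytes.
Total = 45,775,190,400 bytes = 45775.2 MB.

45775.2 MB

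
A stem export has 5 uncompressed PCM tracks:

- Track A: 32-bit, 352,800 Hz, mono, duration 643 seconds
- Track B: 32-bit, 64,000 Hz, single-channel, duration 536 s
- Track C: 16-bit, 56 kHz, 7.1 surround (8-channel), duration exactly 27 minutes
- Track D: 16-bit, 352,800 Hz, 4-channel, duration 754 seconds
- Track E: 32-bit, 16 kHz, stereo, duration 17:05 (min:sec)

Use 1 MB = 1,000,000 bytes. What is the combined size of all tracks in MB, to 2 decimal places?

4755.43 MB

Track A: 352,800 × 643 × 4 × 1 = 907,401,600 bytes.
Track B: 64,000 × 536 × 4 × 1 = 137,216,000 bytes.
Track C: exactly 27 minutes = 1,620 s; 56,000 × 1,620 × 2 × 8 = 1,451,520,000 bytes.
Track D: 352,800 × 754 × 2 × 4 = 2,128,089,600 bytes.
Track E: 17:05 (min:sec) = 1,025 s; 16,000 × 1,025 × 4 × 2 = 131,200,000 bytes.
Total = 4,755,427,200 bytes = 4755.43 MB.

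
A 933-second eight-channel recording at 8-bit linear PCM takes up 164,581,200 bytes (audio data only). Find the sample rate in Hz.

22,050 Hz

Bytes = sample_rate × seconds × bytes_per_sample × channels.
sample_rate = 164,581,200 / (933 × 1 × 8) = 164,581,200 / 7,464 = 22,050 Hz.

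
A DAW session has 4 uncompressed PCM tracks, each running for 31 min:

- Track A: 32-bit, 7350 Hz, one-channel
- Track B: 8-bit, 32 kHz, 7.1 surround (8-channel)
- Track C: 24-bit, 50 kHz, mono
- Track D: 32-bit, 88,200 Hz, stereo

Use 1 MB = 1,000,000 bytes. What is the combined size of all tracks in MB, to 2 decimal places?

2122.26 MB

31 min = 1,860 s.
Track A: 7,350 × 1,860 × 4 × 1 = 54,684,000 bytes.
Track B: 32,000 × 1,860 × 1 × 8 = 476,160,000 bytes.
Track C: 50,000 × 1,860 × 3 × 1 = 279,000,000 bytes.
Track D: 88,200 × 1,860 × 4 × 2 = 1,312,416,000 bytes.
Total = 2,122,260,000 bytes = 2122.26 MB.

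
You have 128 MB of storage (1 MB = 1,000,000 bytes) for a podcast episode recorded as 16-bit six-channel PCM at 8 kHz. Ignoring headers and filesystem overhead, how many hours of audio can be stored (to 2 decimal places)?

0.37 hours

Uncompressed byte rate = 8,000 × 2 × 6 = 96,000 bytes/s.
Capacity = 128 × 1,000,000 = 128,000,000 bytes.
128,000,000 / 96,000 ≈ 1333.33 s → 0.37 hours.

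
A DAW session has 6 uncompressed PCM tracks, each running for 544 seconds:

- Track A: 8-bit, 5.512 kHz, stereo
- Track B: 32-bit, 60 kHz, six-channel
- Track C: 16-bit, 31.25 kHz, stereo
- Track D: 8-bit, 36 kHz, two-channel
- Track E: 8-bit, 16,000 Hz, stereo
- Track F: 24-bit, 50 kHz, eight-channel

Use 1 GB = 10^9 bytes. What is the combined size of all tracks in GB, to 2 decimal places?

Track A: 5,512 × 544 × 1 × 2 = 5,997,056 bytes.
Track B: 60,000 × 544 × 4 × 6 = 783,360,000 bytes.
Track C: 31,250 × 544 × 2 × 2 = 68,000,000 bytes.
Track D: 36,000 × 544 × 1 × 2 = 39,168,000 bytes.
Track E: 16,000 × 544 × 1 × 2 = 17,408,000 bytes.
Track F: 50,000 × 544 × 3 × 8 = 652,800,000 bytes.
Total = 1,566,733,056 bytes = 1.57 GB.

1.57 GB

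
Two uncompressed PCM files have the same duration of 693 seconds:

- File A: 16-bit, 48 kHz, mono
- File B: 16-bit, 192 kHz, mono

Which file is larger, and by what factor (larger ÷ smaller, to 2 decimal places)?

File A: 48,000 × 2 × 1 = 96,000 bytes/s.
File B: 192,000 × 2 × 1 = 384,000 bytes/s.
File B is larger; ratio = 266,112,000 / 66,528,000 = 4.00.

File B, by a factor of 4.00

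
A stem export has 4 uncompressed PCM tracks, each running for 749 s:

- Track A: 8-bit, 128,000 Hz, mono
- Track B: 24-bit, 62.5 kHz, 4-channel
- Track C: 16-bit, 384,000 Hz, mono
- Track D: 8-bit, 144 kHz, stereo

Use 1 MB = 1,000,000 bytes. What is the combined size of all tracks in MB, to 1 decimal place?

1448.6 MB

Track A: 128,000 × 749 × 1 × 1 = 95,872,000 bytes.
Track B: 62,500 × 749 × 3 × 4 = 561,750,000 bytes.
Track C: 384,000 × 749 × 2 × 1 = 575,232,000 bytes.
Track D: 144,000 × 749 × 1 × 2 = 215,712,000 bytes.
Total = 1,448,566,000 bytes = 1448.6 MB.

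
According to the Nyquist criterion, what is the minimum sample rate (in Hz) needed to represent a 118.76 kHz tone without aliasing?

Minimum sample rate = 2 × 118,760 Hz = 237,520 Hz.

237,520 Hz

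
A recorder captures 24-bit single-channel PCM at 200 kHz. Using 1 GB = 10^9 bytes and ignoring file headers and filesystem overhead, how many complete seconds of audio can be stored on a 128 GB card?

Uncompressed byte rate = 200,000 × 3 × 1 = 600,000 bytes/s.
Capacity = 128 × 1,000,000,000 = 128,000,000,000 bytes.
128,000,000,000 / 600,000 ≈ 213333.33 s → 213,333 seconds.

213,333 seconds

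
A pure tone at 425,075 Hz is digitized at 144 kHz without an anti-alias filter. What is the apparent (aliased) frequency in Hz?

6,925 Hz

Nyquist = 144,000/2 = 72,000 Hz; 425,075 Hz exceeds it.
Alias = |425,075 − 3×144,000| = |425,075 − 432,000| = 6,925 Hz.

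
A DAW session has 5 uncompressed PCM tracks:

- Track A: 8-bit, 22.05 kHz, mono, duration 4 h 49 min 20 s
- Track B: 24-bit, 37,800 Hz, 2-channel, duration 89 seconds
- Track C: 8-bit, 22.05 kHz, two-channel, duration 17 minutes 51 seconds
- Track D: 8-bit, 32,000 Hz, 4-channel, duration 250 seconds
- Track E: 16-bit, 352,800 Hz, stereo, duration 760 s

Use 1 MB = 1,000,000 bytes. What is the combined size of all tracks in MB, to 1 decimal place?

Track A: 4 h 49 min 20 s = 17,360 s; 22,050 × 17,360 × 1 × 1 = 382,788,000 bytes.
Track B: 37,800 × 89 × 3 × 2 = 20,185,200 bytes.
Track C: 17 minutes 51 seconds = 1,071 s; 22,050 × 1,071 × 1 × 2 = 47,231,100 bytes.
Track D: 32,000 × 250 × 1 × 4 = 32,000,000 bytes.
Track E: 352,800 × 760 × 2 × 2 = 1,072,512,000 bytes.
Total = 1,554,716,300 bytes = 1554.7 MB.

1554.7 MB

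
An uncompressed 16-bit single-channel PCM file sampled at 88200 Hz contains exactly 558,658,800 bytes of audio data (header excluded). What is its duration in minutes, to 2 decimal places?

Byte rate = 88,200 × 2 × 1 = 176,400 bytes/s.
Duration = 558,658,800 / 176,400 = 3,167 s.
3,167 s / 60 = 52.78 minutes.

52.78 minutes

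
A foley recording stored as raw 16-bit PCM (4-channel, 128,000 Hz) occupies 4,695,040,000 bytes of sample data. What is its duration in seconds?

4,585 seconds

Byte rate = 128,000 × 2 × 4 = 1,024,000 bytes/s.
Duration = 4,695,040,000 / 1,024,000 = 4,585 s.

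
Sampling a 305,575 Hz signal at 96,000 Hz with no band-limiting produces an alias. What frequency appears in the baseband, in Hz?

17,575 Hz

Nyquist = 96,000/2 = 48,000 Hz; 305,575 Hz exceeds it.
Alias = |305,575 − 3×96,000| = |305,575 − 288,000| = 17,575 Hz.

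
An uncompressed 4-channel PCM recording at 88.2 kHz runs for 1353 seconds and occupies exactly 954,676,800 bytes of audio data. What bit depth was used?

16 bits

Bytes per sample = 954,676,800 / (88,200 × 1,353 × 4) = 954,676,800 / 477,338,400 = 2.
Bit depth = 2 × 8 = 16 bits.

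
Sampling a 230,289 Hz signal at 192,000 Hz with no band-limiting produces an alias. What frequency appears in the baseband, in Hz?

Nyquist = 192,000/2 = 96,000 Hz; 230,289 Hz exceeds it.
Alias = |230,289 − 1×192,000| = |230,289 − 192,000| = 38,289 Hz.

38,289 Hz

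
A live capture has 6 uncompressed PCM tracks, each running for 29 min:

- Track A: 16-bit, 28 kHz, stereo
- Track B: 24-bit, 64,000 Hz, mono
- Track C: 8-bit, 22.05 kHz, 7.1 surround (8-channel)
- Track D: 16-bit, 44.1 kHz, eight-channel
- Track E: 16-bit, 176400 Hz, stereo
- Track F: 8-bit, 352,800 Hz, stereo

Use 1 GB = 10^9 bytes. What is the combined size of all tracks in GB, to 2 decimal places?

4.52 GB

29 min = 1,740 s.
Track A: 28,000 × 1,740 × 2 × 2 = 194,880,000 bytes.
Track B: 64,000 × 1,740 × 3 × 1 = 334,080,000 bytes.
Track C: 22,050 × 1,740 × 1 × 8 = 306,936,000 bytes.
Track D: 44,100 × 1,740 × 2 × 8 = 1,227,744,000 bytes.
Track E: 176,400 × 1,740 × 2 × 2 = 1,227,744,000 bytes.
Track F: 352,800 × 1,740 × 1 × 2 = 1,227,744,000 bytes.
Total = 4,519,128,000 bytes = 4.52 GB.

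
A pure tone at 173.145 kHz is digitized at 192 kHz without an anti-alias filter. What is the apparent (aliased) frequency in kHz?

Nyquist = 192,000/2 = 96,000 Hz; 173,145 Hz exceeds it.
Alias = |173,145 − 1×192,000| = |173,145 − 192,000| = 18,855 Hz = 18.855 kHz.

18.855 kHz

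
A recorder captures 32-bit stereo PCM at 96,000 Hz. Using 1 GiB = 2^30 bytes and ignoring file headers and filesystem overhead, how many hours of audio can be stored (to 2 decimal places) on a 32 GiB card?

12.43 hours

Uncompressed byte rate = 96,000 × 4 × 2 = 768,000 bytes/s.
Capacity = 32 × 1,073,741,824 = 34,359,738,368 bytes.
34,359,738,368 / 768,000 ≈ 44739.24 s → 12.43 hours.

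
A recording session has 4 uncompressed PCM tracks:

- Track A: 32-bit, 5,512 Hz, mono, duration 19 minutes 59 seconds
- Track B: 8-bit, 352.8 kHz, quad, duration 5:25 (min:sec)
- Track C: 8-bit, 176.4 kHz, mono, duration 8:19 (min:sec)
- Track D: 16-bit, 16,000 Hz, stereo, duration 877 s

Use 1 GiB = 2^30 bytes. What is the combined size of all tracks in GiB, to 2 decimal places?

Track A: 19 minutes 59 seconds = 1,199 s; 5,512 × 1,199 × 4 × 1 = 26,435,552 bytes.
Track B: 5:25 (min:sec) = 325 s; 352,800 × 325 × 1 × 4 = 458,640,000 bytes.
Track C: 8:19 (min:sec) = 499 s; 176,400 × 499 × 1 × 1 = 88,023,600 bytes.
Track D: 16,000 × 877 × 2 × 2 = 56,128,000 bytes.
Total = 629,227,152 bytes = 0.59 GiB.

0.59 GiB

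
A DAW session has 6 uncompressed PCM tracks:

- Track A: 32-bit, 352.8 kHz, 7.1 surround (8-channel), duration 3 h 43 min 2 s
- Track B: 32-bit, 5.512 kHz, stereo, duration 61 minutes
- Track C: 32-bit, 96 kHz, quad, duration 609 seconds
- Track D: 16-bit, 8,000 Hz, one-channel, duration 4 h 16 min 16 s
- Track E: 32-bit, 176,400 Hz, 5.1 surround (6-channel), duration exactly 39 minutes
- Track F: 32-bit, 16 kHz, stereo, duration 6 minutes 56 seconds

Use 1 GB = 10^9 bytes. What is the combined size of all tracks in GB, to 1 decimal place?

Track A: 3 h 43 min 2 s = 13,382 s; 352,800 × 13,382 × 4 × 8 = 151,077,427,200 bytes.
Track B: 61 minutes = 3,660 s; 5,512 × 3,660 × 4 × 2 = 161,391,360 bytes.
Track C: 96,000 × 609 × 4 × 4 = 935,424,000 bytes.
Track D: 4 h 16 min 16 s = 15,376 s; 8,000 × 15,376 × 2 × 1 = 246,016,000 bytes.
Track E: exactly 39 minutes = 2,340 s; 176,400 × 2,340 × 4 × 6 = 9,906,624,000 bytes.
Track F: 6 minutes 56 seconds = 416 s; 16,000 × 416 × 4 × 2 = 53,248,000 bytes.
Total = 162,380,130,560 bytes = 162.4 GB.

162.4 GB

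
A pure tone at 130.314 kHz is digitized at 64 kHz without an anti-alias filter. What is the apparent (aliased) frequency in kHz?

2.314 kHz

Nyquist = 64,000/2 = 32,000 Hz; 130,314 Hz exceeds it.
Alias = |130,314 − 2×64,000| = |130,314 − 128,000| = 2,314 Hz = 2.314 kHz.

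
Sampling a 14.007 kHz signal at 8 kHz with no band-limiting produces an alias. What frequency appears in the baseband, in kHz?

1.993 kHz

Nyquist = 8,000/2 = 4,000 Hz; 14,007 Hz exceeds it.
Alias = |14,007 − 2×8,000| = |14,007 − 16,000| = 1,993 Hz = 1.993 kHz.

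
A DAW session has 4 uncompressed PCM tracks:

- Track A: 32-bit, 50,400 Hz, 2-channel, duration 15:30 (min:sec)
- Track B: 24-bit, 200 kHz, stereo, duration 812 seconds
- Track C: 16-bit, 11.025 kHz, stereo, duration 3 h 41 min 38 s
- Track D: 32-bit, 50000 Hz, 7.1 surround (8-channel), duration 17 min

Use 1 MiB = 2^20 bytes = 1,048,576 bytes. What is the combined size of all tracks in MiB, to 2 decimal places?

3402.54 MiB

Track A: 15:30 (min:sec) = 930 s; 50,400 × 930 × 4 × 2 = 374,976,000 bytes.
Track B: 200,000 × 812 × 3 × 2 = 974,400,000 bytes.
Track C: 3 h 41 min 38 s = 13,298 s; 11,025 × 13,298 × 2 × 2 = 586,441,800 bytes.
Track D: 17 min = 1,020 s; 50,000 × 1,020 × 4 × 8 = 1,632,000,000 bytes.
Total = 3,567,817,800 bytes = 3402.54 MiB.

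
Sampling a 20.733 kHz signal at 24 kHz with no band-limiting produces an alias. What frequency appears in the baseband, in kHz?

Nyquist = 24,000/2 = 12,000 Hz; 20,733 Hz exceeds it.
Alias = |20,733 − 1×24,000| = |20,733 − 24,000| = 3,267 Hz = 3.267 kHz.

3.267 kHz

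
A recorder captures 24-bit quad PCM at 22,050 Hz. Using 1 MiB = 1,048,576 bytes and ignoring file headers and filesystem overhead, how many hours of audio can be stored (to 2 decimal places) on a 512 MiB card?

Uncompressed byte rate = 22,050 × 3 × 4 = 264,600 bytes/s.
Capacity = 512 × 1,048,576 = 536,870,912 bytes.
536,870,912 / 264,600 ≈ 2028.99 s → 0.56 hours.

0.56 hours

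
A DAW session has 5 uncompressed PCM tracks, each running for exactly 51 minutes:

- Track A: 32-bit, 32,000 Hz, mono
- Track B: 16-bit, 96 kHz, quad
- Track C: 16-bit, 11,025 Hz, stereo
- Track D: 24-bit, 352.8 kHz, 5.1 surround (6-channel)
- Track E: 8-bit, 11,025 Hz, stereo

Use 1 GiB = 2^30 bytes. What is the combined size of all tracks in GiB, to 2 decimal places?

exactly 51 minutes = 3,060 s.
Track A: 32,000 × 3,060 × 4 × 1 = 391,680,000 bytes.
Track B: 96,000 × 3,060 × 2 × 4 = 2,350,080,000 bytes.
Track C: 11,025 × 3,060 × 2 × 2 = 134,946,000 bytes.
Track D: 352,800 × 3,060 × 3 × 6 = 19,432,224,000 bytes.
Track E: 11,025 × 3,060 × 1 × 2 = 67,473,000 bytes.
Total = 22,376,403,000 bytes = 20.84 GiB.

20.84 GiB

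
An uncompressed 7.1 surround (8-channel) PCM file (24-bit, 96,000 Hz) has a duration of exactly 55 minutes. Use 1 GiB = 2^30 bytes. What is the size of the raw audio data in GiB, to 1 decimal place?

7.1 GiB

Duration = exactly 55 minutes = 3,300 s.
Bytes = 96,000 samples/s × 3,300 s × 3 bytes/sample × 8 ch = 7,603,200,000 bytes.
7,603,200,000 / 1,073,741,824 = 7.1 GiB.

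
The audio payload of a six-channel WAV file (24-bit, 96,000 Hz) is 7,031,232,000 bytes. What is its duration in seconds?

4,069 seconds

Byte rate = 96,000 × 3 × 6 = 1,728,000 bytes/s.
Duration = 7,031,232,000 / 1,728,000 = 4,069 s.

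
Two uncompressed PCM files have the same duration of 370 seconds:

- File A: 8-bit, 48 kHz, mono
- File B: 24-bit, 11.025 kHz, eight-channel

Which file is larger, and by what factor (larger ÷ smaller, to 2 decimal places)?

File A: 48,000 × 1 × 1 = 48,000 bytes/s.
File B: 11,025 × 3 × 8 = 264,600 bytes/s.
File B is larger; ratio = 97,902,000 / 17,760,000 = 5.51.

File B, by a factor of 5.51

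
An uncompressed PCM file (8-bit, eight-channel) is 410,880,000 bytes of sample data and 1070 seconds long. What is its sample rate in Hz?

Bytes = sample_rate × seconds × bytes_per_sample × channels.
sample_rate = 410,880,000 / (1,070 × 1 × 8) = 410,880,000 / 8,560 = 48,000 Hz.

48,000 Hz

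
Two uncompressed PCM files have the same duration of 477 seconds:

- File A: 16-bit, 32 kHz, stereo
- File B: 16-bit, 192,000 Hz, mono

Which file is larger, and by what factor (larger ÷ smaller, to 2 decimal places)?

File B, by a factor of 3.00

File A: 32,000 × 2 × 2 = 128,000 bytes/s.
File B: 192,000 × 2 × 1 = 384,000 bytes/s.
File B is larger; ratio = 183,168,000 / 61,056,000 = 3.00.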